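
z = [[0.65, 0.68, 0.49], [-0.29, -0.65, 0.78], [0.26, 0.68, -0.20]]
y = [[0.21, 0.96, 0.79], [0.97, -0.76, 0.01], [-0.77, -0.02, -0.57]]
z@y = [[0.42, 0.10, 0.24], [-1.29, 0.20, -0.68], [0.87, -0.26, 0.33]]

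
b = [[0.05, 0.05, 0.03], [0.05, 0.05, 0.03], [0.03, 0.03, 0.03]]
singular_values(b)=[0.12, 0.01, 0.0]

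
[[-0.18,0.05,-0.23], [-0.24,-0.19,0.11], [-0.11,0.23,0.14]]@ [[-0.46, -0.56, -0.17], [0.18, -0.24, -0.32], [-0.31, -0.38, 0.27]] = [[0.16, 0.18, -0.05], [0.04, 0.14, 0.13], [0.05, -0.05, -0.02]]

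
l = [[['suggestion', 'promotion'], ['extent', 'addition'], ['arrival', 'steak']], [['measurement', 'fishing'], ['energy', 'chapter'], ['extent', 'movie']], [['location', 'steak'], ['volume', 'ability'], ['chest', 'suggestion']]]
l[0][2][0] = 'arrival'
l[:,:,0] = [['suggestion', 'extent', 'arrival'], ['measurement', 'energy', 'extent'], ['location', 'volume', 'chest']]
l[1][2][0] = 'extent'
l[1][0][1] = 'fishing'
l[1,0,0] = 'measurement'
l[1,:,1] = ['fishing', 'chapter', 'movie']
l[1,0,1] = 'fishing'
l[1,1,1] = 'chapter'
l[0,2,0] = 'arrival'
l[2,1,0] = 'volume'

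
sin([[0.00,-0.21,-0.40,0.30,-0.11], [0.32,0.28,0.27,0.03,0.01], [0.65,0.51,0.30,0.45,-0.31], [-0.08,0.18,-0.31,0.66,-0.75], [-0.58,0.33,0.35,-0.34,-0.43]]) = [[0.04, -0.18, -0.39, 0.33, -0.13], [0.30, 0.28, 0.3, -0.02, 0.04], [0.64, 0.54, 0.40, 0.34, -0.25], [-0.02, 0.23, -0.23, 0.62, -0.71], [-0.59, 0.29, 0.33, -0.37, -0.38]]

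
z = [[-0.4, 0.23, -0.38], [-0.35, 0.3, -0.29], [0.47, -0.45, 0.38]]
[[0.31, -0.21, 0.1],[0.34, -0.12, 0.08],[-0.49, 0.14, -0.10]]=z@[[-0.71, -1.00, 0.18], [0.58, -0.04, 0.09], [0.27, 1.57, -0.39]]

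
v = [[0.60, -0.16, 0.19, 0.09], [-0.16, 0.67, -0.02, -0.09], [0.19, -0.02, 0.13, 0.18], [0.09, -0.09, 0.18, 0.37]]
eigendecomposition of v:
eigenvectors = [[-0.64,0.24,0.51,0.52],[0.65,0.08,0.01,0.76],[-0.26,-0.88,-0.23,0.32],[-0.32,0.39,-0.83,0.23]]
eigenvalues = [0.88, -0.0, 0.37, 0.52]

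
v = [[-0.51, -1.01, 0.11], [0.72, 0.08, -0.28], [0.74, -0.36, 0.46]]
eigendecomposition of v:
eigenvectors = [[0.64+0.00j,  (0.64-0j),  (0.23+0j)], [(-0.13-0.57j),  -0.13+0.57j,  -0.17+0.00j], [(-0.19-0.46j),  -0.19+0.46j,  (0.96+0j)]]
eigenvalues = [(-0.33+0.81j), (-0.33-0.81j), (0.7+0j)]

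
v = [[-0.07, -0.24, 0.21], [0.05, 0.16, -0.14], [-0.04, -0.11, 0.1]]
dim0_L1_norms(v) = [0.16, 0.51, 0.45]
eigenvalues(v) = [0.17, 0.01, 0.0]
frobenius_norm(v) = 0.42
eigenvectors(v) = [[-0.79, 0.91, 0.27], [0.51, -0.40, 0.59], [-0.33, -0.09, 0.76]]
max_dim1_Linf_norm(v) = 0.24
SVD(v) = [[-0.77, -0.48, 0.41],[0.52, -0.11, 0.85],[-0.36, 0.87, 0.33]] @ diag([0.4218402532581349, 0.007055836928348691, 0.0010079168384288873]) @ [[0.22,0.73,-0.64], [-0.91,0.39,0.12], [0.34,0.56,0.76]]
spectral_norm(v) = 0.42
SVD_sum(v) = [[-0.07, -0.24, 0.21], [0.05, 0.16, -0.14], [-0.03, -0.11, 0.1]] + [[0.0,-0.0,-0.0],[0.00,-0.00,-0.0],[-0.01,0.0,0.0]] + [[0.00, 0.00, 0.00],  [0.00, 0.0, 0.00],  [0.00, 0.00, 0.00]]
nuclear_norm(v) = 0.43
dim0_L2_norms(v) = [0.09, 0.31, 0.27]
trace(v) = 0.19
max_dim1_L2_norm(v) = 0.33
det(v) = 0.00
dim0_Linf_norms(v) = [0.07, 0.24, 0.21]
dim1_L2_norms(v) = [0.33, 0.22, 0.15]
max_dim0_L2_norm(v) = 0.31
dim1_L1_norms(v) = [0.52, 0.35, 0.25]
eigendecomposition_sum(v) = [[-0.09, -0.26, 0.23], [0.06, 0.17, -0.15], [-0.04, -0.11, 0.1]] + [[0.02, 0.02, -0.02], [-0.01, -0.01, 0.01], [-0.00, -0.0, 0.00]] + [[0.0,0.00,0.00], [0.00,0.0,0.00], [0.00,0.00,0.0]]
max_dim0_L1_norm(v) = 0.51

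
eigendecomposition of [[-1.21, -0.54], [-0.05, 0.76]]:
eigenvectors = [[-1.00, 0.26], [-0.03, -0.96]]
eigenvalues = [-1.22, 0.77]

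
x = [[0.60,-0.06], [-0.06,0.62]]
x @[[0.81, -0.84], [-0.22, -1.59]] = [[0.5, -0.41], [-0.18, -0.94]]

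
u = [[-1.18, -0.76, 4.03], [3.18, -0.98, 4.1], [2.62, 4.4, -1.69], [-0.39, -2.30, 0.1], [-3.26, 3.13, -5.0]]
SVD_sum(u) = [[0.96, -1.65, 2.74], [1.37, -2.36, 3.9], [-0.81, 1.39, -2.3], [0.32, -0.55, 0.91], [-1.90, 3.26, -5.4]] + [[-0.81,-0.63,-0.09], [1.8,1.39,0.21], [3.62,2.8,0.42], [-1.34,-1.04,-0.15], [-0.88,-0.68,-0.1]] + [[-1.33,1.52,1.39], [0.01,-0.01,-0.01], [-0.19,0.21,0.2], [0.63,-0.72,-0.65], [-0.48,0.55,0.5]]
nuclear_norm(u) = 17.77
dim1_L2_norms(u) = [4.27, 5.28, 5.39, 2.33, 6.74]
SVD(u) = [[0.36, 0.18, -0.85], [0.51, -0.41, 0.01], [-0.3, -0.82, -0.12], [0.12, 0.3, 0.40], [-0.71, 0.20, -0.31]] @ diag([9.291954995907702, 5.609313759497679, 2.871579966070239]) @ [[0.29, -0.49, 0.82],[-0.79, -0.61, -0.09],[0.54, -0.62, -0.57]]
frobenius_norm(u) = 11.23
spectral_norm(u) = 9.29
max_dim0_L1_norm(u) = 14.92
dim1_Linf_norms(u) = [4.03, 4.1, 4.4, 2.3, 5.0]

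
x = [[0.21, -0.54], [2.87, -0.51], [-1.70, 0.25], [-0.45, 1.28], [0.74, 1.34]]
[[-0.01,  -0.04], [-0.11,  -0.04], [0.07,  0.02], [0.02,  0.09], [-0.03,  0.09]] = x@[[-0.04,-0.00], [0.0,0.07]]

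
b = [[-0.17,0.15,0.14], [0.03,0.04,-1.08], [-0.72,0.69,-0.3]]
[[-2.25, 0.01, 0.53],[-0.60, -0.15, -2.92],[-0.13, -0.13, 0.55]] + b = [[-2.42, 0.16, 0.67], [-0.57, -0.11, -4.00], [-0.85, 0.56, 0.25]]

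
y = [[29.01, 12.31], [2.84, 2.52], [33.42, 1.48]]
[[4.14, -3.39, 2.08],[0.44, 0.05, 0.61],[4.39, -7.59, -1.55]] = y @ [[0.13,-0.24,-0.06], [0.03,0.29,0.31]]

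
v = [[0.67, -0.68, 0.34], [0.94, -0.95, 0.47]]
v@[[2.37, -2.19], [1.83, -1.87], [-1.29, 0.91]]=[[-0.10,0.11], [-0.12,0.15]]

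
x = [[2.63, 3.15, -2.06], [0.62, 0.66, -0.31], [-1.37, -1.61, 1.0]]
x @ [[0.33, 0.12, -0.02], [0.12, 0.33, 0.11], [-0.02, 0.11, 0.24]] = [[1.29, 1.13, -0.20],[0.29, 0.26, -0.01],[-0.67, -0.59, 0.09]]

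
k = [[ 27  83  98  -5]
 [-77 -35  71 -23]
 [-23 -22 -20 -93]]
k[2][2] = -20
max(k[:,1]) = 83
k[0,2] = 98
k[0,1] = 83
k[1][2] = 71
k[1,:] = [-77, -35, 71, -23]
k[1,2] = 71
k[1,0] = -77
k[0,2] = 98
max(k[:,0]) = 27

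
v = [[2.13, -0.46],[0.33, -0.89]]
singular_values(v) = [2.25, 0.78]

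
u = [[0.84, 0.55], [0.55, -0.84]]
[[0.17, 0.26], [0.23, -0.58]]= u@[[0.27,-0.1], [-0.1,0.63]]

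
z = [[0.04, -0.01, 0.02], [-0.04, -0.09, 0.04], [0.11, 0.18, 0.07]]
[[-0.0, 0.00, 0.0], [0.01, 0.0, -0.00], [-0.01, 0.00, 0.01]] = z@ [[-0.06, -0.01, 0.02], [-0.04, -0.00, 0.02], [0.05, 0.08, 0.02]]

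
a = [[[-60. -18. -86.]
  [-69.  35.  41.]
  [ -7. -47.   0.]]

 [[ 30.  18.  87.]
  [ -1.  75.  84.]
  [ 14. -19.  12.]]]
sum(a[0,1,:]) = 7.0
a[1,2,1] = -19.0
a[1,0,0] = 30.0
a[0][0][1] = -18.0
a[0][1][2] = 41.0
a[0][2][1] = -47.0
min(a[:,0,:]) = -86.0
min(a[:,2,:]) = -47.0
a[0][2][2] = 0.0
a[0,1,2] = 41.0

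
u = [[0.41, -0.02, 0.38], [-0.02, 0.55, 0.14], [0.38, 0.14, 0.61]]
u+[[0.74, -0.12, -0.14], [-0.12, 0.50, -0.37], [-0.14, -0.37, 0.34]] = [[1.15, -0.14, 0.24], [-0.14, 1.05, -0.23], [0.24, -0.23, 0.95]]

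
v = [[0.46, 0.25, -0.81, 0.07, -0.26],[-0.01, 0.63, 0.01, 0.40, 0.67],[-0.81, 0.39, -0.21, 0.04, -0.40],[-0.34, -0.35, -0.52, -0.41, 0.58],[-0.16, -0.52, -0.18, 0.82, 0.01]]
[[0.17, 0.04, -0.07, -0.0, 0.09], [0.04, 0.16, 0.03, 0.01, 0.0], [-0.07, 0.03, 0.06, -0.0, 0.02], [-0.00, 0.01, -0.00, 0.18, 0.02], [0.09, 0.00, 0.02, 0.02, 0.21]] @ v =[[0.12, -0.01, -0.14, 0.10, 0.01],[-0.01, 0.12, -0.04, 0.06, 0.09],[-0.08, 0.01, 0.04, 0.03, 0.01],[-0.06, -0.07, -0.10, -0.05, 0.11],[-0.02, -0.09, -0.13, 0.17, -0.02]]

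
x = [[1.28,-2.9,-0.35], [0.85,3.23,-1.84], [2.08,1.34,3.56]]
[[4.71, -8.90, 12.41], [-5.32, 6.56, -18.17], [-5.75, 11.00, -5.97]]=x@ [[-0.60, 0.29, -1.12], [-1.82, 2.98, -4.87], [-0.58, 1.80, 0.81]]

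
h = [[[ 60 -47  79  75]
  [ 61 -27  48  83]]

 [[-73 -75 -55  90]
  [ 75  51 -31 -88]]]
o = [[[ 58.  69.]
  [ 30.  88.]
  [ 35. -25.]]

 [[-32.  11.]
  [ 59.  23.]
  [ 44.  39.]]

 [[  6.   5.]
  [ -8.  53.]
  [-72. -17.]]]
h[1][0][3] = 90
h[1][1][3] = -88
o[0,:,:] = [[58.0, 69.0], [30.0, 88.0], [35.0, -25.0]]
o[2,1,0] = -8.0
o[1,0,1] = 11.0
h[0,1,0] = 61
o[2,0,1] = 5.0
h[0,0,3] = 75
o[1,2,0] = 44.0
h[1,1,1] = 51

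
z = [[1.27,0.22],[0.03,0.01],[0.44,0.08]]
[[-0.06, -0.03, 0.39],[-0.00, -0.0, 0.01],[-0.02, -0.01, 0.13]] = z@[[-0.04, 0.03, 0.29], [-0.05, -0.32, 0.09]]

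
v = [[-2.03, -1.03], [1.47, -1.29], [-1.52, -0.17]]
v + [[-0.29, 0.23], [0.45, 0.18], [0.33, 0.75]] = [[-2.32,-0.8],[1.92,-1.11],[-1.19,0.58]]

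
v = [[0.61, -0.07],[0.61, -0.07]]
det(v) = 0.00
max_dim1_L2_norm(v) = 0.61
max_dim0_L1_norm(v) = 1.22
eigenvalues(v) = [0.54, 0.0]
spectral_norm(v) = 0.87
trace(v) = 0.54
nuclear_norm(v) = 0.87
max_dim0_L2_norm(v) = 0.86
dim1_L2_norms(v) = [0.61, 0.61]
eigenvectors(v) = [[0.71, 0.11], [0.71, 0.99]]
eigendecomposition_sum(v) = [[0.61, -0.07], [0.61, -0.07]] + [[-0.00, 0.0], [-0.00, 0.0]]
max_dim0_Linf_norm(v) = 0.61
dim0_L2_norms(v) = [0.86, 0.1]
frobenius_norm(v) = 0.87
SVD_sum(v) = [[0.61, -0.07], [0.61, -0.07]] + [[0.0, 0.00], [-0.00, -0.0]]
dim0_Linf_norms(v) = [0.61, 0.07]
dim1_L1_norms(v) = [0.68, 0.68]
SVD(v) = [[-0.71, -0.71], [-0.71, 0.71]] @ diag([0.8683317338436964, 1.1450415737428668e-17]) @ [[-0.99, 0.11], [-0.11, -0.99]]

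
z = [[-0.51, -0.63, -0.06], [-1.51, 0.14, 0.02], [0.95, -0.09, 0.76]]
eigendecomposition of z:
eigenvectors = [[(0.64+0j), 0.02+0.14j, (0.02-0.14j)], [0.72+0.00j, (-0.1-0.29j), -0.10+0.29j], [-0.28+0.00j, (0.94+0j), 0.94-0.00j]]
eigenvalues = [(-1.2+0j), (0.79+0.17j), (0.79-0.17j)]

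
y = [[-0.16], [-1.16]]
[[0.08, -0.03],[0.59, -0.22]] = y@ [[-0.51,0.19]]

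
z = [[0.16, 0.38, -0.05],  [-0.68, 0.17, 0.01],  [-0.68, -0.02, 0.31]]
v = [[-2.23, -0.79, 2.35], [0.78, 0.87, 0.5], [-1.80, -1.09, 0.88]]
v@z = [[-1.42,-1.03,0.83], [-0.81,0.43,0.12], [-0.15,-0.89,0.35]]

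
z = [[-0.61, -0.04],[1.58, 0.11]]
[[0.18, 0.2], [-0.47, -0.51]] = z @ [[-0.30, -0.34], [0.01, 0.24]]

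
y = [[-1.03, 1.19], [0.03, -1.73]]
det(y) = 1.75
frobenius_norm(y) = 2.34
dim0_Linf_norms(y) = [1.03, 1.73]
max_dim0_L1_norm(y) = 2.92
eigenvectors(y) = [[1.0, -0.85], [0.04, 0.53]]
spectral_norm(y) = 2.20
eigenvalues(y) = [-0.98, -1.78]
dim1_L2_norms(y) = [1.57, 1.73]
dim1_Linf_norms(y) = [1.19, 1.73]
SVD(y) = [[-0.66, 0.75], [0.75, 0.66]] @ diag([2.2002082309938276, 0.7936521531924488]) @ [[0.32, -0.95], [-0.95, -0.32]]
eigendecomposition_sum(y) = [[-0.92, -1.47], [-0.04, -0.06]] + [[-0.11, 2.66], [0.07, -1.67]]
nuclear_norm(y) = 2.99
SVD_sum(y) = [[-0.47, 1.38],[0.53, -1.56]] + [[-0.56, -0.19], [-0.5, -0.17]]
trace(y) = -2.76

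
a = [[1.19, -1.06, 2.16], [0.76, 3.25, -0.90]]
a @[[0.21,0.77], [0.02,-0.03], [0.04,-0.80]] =[[0.32,  -0.78], [0.19,  1.21]]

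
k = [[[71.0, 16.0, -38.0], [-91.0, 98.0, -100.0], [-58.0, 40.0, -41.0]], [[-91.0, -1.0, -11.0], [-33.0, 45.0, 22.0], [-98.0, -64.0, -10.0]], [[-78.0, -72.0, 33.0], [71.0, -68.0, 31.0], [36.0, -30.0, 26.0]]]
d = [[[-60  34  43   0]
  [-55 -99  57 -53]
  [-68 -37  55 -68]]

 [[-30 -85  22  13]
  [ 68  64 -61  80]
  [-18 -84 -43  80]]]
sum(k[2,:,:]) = -51.0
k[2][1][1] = -68.0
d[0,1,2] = 57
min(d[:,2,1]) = -84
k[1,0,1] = -1.0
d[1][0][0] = -30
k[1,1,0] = -33.0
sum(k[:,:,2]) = -88.0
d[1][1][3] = 80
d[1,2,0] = -18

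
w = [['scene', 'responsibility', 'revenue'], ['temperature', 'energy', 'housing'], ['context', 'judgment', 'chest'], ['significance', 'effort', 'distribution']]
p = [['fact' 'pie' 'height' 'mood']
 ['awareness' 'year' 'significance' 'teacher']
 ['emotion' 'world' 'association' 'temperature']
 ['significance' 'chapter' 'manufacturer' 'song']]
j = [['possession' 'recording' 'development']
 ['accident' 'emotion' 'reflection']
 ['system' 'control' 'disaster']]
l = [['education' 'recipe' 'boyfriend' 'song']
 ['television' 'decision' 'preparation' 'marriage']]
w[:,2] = ['revenue', 'housing', 'chest', 'distribution']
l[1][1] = 'decision'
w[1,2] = 'housing'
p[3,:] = ['significance', 'chapter', 'manufacturer', 'song']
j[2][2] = 'disaster'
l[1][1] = 'decision'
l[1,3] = 'marriage'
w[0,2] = 'revenue'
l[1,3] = 'marriage'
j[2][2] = 'disaster'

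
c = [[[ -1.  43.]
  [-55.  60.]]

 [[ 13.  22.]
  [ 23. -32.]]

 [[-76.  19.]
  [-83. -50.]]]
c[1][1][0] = 23.0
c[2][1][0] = -83.0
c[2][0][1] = 19.0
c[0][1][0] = -55.0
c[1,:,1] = [22.0, -32.0]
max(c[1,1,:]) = 23.0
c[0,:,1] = [43.0, 60.0]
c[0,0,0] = -1.0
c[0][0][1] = 43.0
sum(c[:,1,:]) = -137.0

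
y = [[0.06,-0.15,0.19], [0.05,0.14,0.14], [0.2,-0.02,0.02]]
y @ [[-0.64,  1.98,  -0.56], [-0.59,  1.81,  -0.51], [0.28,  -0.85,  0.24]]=[[0.1, -0.31, 0.09], [-0.08, 0.23, -0.07], [-0.11, 0.34, -0.1]]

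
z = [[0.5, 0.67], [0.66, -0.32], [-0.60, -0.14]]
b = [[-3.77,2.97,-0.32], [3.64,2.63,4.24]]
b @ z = [[0.27, -3.43], [1.01, 1.0]]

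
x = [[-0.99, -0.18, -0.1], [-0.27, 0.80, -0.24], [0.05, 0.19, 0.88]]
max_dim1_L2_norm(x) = 1.01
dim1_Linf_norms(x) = [0.99, 0.8, 0.88]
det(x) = -0.77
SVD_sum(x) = [[-0.76,0.05,-0.46], [-0.34,0.02,-0.21], [0.42,-0.03,0.25]] + [[-0.10, 0.13, 0.17], [-0.15, 0.20, 0.27], [-0.3, 0.39, 0.54]] + [[-0.14, -0.36, 0.19], [0.22, 0.58, -0.3], [-0.07, -0.17, 0.09]]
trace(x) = 0.69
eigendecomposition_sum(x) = [[-1.00-0.00j, (-0.09-0j), -0.06-0.00j], [-0.14-0.00j, -0.01-0.00j, (-0.01-0j)], [(0.04+0j), 0j, 0.00+0.00j]] + [[0.01-0.00j,-0.04+0.01j,(-0.02-0.05j)], [(-0.06-0j),(0.41+0.16j),(-0.12+0.47j)], [0.00+0.06j,0.09-0.39j,(0.44+0.05j)]] + [[0.01+0.00j,-0.04-0.01j,(-0.02+0.05j)], [(-0.06+0j),0.41-0.16j,(-0.12-0.47j)], [-0.06j,(0.09+0.39j),0.44-0.05j]]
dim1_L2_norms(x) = [1.01, 0.88, 0.9]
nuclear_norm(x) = 2.77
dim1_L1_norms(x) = [1.27, 1.31, 1.12]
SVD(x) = [[-0.81, 0.28, -0.51], [-0.37, 0.43, 0.82], [0.45, 0.86, -0.25]] @ diag([1.0881084251206437, 0.8490252871773074, 0.8373625958418278]) @ [[0.85, -0.06, 0.52], [-0.41, 0.54, 0.74], [0.32, 0.84, -0.43]]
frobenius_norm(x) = 1.61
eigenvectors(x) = [[-0.99+0.00j, 0.06-0.04j, (0.06+0.04j)], [-0.14+0.00j, -0.74+0.00j, -0.74-0.00j], [0.04+0.00j, 0.09+0.67j, 0.09-0.67j]]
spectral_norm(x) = 1.09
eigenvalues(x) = [(-1.01+0j), (0.85+0.2j), (0.85-0.2j)]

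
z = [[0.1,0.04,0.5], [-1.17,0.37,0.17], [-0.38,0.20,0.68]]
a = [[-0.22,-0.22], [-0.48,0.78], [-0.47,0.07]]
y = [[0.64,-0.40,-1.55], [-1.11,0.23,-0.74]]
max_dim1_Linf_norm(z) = 1.17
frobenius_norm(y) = 2.19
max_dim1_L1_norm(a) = 1.26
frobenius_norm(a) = 1.08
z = a @ y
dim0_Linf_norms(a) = [0.48, 0.78]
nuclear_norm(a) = 1.44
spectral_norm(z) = 1.37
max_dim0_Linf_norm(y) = 1.55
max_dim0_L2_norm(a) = 0.81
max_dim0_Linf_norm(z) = 1.17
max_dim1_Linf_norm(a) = 0.78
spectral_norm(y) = 1.75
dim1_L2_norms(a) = [0.31, 0.92, 0.48]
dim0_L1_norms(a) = [1.17, 1.07]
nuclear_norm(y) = 3.07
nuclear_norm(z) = 2.13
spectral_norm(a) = 0.97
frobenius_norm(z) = 1.56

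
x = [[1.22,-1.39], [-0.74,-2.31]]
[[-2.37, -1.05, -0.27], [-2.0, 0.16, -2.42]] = x @ [[-0.70, -0.69, 0.71], [1.09, 0.15, 0.82]]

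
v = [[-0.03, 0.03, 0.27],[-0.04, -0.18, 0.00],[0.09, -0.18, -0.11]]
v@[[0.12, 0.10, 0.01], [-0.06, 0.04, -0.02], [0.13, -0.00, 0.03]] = [[0.03, -0.0, 0.01], [0.01, -0.01, 0.0], [0.01, 0.0, 0.0]]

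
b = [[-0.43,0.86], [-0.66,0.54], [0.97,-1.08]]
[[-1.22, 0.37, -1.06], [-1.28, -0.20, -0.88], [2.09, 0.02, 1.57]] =b @ [[1.31, 1.11, 0.56], [-0.76, 0.98, -0.95]]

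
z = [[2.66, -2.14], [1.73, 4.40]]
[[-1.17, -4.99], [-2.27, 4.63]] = z@[[-0.65, -0.78], [-0.26, 1.36]]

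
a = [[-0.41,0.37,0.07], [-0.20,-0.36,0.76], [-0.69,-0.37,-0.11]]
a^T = [[-0.41, -0.20, -0.69], [0.37, -0.36, -0.37], [0.07, 0.76, -0.11]]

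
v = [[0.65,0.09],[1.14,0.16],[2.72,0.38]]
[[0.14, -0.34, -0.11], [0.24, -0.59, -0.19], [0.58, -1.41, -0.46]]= v@ [[0.27, -0.60, -0.16], [-0.40, 0.59, -0.07]]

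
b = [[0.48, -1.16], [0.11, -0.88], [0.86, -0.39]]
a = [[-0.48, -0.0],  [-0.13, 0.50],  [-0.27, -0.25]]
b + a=[[0.0, -1.16], [-0.02, -0.38], [0.59, -0.64]]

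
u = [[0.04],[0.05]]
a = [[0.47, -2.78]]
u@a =[[0.02, -0.11], [0.02, -0.14]]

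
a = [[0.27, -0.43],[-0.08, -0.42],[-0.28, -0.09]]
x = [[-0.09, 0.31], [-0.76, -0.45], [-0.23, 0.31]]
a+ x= [[0.18, -0.12], [-0.84, -0.87], [-0.51, 0.22]]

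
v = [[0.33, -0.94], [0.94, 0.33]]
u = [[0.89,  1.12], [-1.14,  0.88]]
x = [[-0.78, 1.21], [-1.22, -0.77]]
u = v @ x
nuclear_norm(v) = 1.99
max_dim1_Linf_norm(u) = 1.14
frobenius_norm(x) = 2.04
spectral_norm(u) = 1.45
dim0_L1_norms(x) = [2.0, 1.98]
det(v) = 0.99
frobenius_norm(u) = 2.03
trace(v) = 0.66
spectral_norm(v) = 1.00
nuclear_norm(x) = 2.88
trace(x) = -1.55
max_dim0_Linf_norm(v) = 0.94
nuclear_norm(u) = 2.87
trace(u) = 1.77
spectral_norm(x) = 1.45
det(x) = 2.08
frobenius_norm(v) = 1.41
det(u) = 2.06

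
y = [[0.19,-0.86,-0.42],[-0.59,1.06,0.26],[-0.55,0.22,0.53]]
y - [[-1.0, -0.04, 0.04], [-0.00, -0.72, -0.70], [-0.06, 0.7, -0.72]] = [[1.19, -0.82, -0.46], [-0.59, 1.78, 0.96], [-0.49, -0.48, 1.25]]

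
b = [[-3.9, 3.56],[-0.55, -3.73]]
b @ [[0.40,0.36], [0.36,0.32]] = [[-0.28, -0.26], [-1.56, -1.39]]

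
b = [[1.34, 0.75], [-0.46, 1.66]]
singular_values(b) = [1.83, 1.4]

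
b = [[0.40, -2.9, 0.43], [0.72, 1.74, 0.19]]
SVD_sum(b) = [[-0.02, -2.91, 0.24], [0.01, 1.72, -0.14]] + [[0.42,0.01,0.19],[0.71,0.02,0.33]]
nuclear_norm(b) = 4.30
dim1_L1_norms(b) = [3.73, 2.65]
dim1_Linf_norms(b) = [2.9, 1.74]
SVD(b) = [[-0.86, 0.51], [0.51, 0.86]] @ diag([3.3929924957640205, 0.9080759459918742]) @ [[0.01,1.0,-0.08], [0.91,0.03,0.42]]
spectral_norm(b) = 3.39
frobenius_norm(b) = 3.51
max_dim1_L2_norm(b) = 2.96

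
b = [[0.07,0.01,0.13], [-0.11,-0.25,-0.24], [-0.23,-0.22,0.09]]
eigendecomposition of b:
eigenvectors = [[-0.15+0.00j, -0.63+0.00j, -0.63-0.00j], [0.91+0.00j, 0.43+0.22j, (0.43-0.22j)], [0.39+0.00j, -0.29-0.54j, -0.29+0.54j]]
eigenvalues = [(-0.34+0j), (0.12+0.11j), (0.12-0.11j)]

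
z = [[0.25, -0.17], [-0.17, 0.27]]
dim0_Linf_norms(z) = [0.25, 0.27]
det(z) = 0.04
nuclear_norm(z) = 0.52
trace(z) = 0.52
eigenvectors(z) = [[-0.73, 0.69], [-0.69, -0.73]]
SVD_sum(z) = [[0.20,-0.21], [-0.21,0.23]] + [[0.05, 0.04], [0.04, 0.04]]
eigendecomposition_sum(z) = [[0.05, 0.04], [0.04, 0.04]] + [[0.20, -0.21], [-0.21, 0.23]]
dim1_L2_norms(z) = [0.3, 0.32]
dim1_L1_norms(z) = [0.42, 0.44]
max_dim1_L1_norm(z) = 0.44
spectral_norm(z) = 0.43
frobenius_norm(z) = 0.44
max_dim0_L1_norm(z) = 0.44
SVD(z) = [[-0.69,0.73], [0.73,0.69]] @ diag([0.43029386365926403, 0.08970613634073599]) @ [[-0.69,0.73], [0.73,0.69]]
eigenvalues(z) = [0.09, 0.43]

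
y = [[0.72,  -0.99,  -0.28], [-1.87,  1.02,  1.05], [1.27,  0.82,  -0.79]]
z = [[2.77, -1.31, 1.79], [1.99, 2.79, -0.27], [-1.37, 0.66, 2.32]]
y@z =[[0.41, -3.89, 0.91], [-4.59, 5.99, -1.19], [6.23, 0.10, 0.22]]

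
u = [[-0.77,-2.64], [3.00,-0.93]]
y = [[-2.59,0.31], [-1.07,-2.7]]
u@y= [[4.82,6.89], [-6.77,3.44]]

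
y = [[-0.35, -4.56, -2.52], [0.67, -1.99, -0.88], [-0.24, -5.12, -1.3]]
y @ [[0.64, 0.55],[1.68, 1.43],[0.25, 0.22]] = [[-8.51,-7.27],[-3.13,-2.67],[-9.08,-7.74]]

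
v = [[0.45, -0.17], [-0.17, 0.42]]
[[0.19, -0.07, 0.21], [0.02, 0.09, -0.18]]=v @[[0.53, -0.09, 0.35], [0.27, 0.18, -0.29]]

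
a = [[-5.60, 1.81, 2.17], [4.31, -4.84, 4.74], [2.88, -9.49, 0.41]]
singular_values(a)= [12.54, 5.14, 4.31]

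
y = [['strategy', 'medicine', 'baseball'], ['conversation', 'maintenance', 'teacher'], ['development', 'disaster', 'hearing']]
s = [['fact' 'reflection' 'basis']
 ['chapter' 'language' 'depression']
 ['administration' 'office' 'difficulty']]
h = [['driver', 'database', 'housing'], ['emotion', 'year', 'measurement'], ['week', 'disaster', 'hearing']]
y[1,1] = 'maintenance'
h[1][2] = 'measurement'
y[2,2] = 'hearing'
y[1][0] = 'conversation'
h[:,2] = ['housing', 'measurement', 'hearing']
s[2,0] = 'administration'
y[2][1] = 'disaster'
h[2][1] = 'disaster'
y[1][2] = 'teacher'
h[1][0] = 'emotion'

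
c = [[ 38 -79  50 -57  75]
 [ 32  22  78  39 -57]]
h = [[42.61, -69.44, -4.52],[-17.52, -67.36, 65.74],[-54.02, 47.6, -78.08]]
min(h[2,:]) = -78.08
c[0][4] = 75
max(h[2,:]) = 47.6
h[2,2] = -78.08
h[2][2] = -78.08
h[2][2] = -78.08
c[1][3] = 39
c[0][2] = 50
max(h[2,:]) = 47.6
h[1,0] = -17.52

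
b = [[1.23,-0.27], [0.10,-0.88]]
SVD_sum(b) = [[1.11, -0.53],[0.42, -0.2]] + [[0.12, 0.26], [-0.32, -0.68]]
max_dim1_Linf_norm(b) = 1.23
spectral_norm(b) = 1.31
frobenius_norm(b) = 1.54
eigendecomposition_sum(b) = [[1.22, -0.16], [0.06, -0.01]] + [[0.01, -0.11],[0.04, -0.87]]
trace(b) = 0.35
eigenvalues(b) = [1.22, -0.87]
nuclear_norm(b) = 2.12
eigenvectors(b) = [[1.0, 0.13], [0.05, 0.99]]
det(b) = -1.06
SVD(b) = [[-0.93,-0.36], [-0.36,0.93]] @ diag([1.313075263298147, 0.8037620001682728]) @ [[-0.9, 0.43], [-0.43, -0.90]]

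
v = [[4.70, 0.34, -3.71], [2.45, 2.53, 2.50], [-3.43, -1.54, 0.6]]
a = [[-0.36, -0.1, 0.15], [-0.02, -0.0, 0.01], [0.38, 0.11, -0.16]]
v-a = [[5.06, 0.44, -3.86], [2.47, 2.53, 2.49], [-3.81, -1.65, 0.76]]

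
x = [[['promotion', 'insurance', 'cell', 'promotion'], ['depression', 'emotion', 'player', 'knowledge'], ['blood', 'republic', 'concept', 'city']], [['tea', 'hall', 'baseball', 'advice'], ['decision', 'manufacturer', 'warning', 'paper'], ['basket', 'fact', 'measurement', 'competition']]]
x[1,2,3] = 'competition'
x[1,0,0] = 'tea'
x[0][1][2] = 'player'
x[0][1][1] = 'emotion'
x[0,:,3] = ['promotion', 'knowledge', 'city']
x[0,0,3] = 'promotion'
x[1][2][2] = 'measurement'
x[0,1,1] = 'emotion'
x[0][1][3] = 'knowledge'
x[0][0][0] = 'promotion'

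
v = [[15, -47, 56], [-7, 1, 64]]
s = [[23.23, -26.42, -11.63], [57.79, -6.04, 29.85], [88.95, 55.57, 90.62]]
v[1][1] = 1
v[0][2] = 56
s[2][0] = 88.95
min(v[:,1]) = -47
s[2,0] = 88.95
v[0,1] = -47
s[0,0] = 23.23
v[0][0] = 15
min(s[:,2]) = -11.63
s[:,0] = [23.23, 57.79, 88.95]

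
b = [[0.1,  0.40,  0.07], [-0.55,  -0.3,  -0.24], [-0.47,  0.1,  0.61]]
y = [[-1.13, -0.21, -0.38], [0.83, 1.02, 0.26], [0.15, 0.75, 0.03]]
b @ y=[[0.23,0.44,0.07], [0.34,-0.37,0.12], [0.71,0.66,0.22]]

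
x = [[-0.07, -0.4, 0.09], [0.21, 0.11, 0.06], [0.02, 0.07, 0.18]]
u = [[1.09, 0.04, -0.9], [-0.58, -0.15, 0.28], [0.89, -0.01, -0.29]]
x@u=[[0.24, 0.06, -0.08], [0.22, -0.01, -0.18], [0.14, -0.01, -0.05]]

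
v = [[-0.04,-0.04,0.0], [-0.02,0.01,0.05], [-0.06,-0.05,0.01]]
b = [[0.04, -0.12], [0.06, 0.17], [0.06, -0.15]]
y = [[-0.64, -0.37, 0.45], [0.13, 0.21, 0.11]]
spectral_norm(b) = 0.26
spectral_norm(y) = 0.88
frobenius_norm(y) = 0.91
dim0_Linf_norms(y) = [0.64, 0.37, 0.45]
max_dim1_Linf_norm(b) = 0.17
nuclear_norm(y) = 1.11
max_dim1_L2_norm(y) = 0.87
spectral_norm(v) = 0.10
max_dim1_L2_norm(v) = 0.08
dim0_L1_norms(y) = [0.77, 0.58, 0.56]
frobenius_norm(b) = 0.27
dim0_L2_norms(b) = [0.09, 0.26]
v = b @ y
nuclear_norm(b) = 0.35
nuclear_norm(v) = 0.15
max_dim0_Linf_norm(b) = 0.17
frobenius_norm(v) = 0.11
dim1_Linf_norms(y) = [0.64, 0.21]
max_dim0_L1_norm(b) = 0.44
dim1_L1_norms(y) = [1.46, 0.45]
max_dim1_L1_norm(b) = 0.23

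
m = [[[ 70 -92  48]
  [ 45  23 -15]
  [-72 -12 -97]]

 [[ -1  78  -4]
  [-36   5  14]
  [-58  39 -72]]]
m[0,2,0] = -72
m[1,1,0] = -36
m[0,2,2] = -97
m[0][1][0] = 45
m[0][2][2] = -97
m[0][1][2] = -15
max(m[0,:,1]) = 23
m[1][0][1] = 78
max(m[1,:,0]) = -1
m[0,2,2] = -97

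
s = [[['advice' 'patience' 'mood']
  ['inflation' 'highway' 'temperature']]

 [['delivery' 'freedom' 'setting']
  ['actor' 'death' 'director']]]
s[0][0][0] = 'advice'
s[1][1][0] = 'actor'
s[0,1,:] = ['inflation', 'highway', 'temperature']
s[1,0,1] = 'freedom'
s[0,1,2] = 'temperature'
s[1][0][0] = 'delivery'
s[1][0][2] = 'setting'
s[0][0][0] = 'advice'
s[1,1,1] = 'death'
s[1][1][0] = 'actor'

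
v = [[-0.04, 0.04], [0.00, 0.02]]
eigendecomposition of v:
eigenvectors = [[1.00, 0.55], [0.00, 0.83]]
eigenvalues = [-0.04, 0.02]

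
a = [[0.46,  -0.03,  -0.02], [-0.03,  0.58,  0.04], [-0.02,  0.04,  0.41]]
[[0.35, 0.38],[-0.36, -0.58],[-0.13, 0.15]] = a @ [[0.71, 0.79], [-0.57, -0.99], [-0.22, 0.49]]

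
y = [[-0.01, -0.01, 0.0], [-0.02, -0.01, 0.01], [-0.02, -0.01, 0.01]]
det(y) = 0.000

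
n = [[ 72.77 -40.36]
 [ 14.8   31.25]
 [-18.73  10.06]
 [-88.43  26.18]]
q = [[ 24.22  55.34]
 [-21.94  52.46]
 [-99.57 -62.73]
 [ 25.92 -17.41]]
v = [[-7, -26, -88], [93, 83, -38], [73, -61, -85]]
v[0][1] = -26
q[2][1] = -62.73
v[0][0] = -7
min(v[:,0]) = -7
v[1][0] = 93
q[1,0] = -21.94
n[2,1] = 10.06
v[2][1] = -61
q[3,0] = 25.92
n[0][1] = -40.36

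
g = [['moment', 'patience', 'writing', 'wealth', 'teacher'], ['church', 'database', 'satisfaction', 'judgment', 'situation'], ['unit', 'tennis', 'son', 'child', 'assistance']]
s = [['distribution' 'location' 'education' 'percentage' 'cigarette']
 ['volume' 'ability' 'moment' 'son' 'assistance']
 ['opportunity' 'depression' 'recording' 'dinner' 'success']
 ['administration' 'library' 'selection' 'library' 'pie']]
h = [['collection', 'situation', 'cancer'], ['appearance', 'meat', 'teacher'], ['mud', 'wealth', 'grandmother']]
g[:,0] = ['moment', 'church', 'unit']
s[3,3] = 'library'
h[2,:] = ['mud', 'wealth', 'grandmother']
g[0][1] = 'patience'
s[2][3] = 'dinner'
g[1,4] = 'situation'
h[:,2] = ['cancer', 'teacher', 'grandmother']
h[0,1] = 'situation'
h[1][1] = 'meat'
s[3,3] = 'library'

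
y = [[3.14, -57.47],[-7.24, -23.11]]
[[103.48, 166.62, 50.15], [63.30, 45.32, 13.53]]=y @ [[-2.55, 2.55, 0.78], [-1.94, -2.76, -0.83]]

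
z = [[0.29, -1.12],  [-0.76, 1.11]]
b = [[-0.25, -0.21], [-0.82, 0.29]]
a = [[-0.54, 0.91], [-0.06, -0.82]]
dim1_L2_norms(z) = [1.16, 1.35]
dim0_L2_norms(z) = [0.81, 1.58]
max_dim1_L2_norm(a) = 1.06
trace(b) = 0.04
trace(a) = -1.36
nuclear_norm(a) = 1.67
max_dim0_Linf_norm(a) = 0.91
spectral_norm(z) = 1.75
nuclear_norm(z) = 2.05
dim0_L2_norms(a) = [0.54, 1.22]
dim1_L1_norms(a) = [1.45, 0.88]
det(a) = 0.50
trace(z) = 1.40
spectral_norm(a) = 1.28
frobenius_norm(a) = 1.34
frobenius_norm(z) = 1.77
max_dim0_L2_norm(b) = 0.86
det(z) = -0.53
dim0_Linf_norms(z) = [0.76, 1.12]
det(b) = -0.24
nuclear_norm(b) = 1.16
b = z + a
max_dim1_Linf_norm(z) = 1.12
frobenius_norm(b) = 0.93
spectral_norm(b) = 0.89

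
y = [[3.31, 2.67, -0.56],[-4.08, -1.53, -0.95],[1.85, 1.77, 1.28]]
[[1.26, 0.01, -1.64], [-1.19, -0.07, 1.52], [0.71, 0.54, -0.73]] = y @ [[0.23, -0.14, -0.35], [0.18, 0.24, -0.15], [-0.03, 0.29, 0.14]]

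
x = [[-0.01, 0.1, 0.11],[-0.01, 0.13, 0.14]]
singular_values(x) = [0.24, 0.0]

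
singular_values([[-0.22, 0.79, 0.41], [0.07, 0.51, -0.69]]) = [0.95, 0.82]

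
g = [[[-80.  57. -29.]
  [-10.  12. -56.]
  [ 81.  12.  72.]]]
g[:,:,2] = [[-29.0, -56.0, 72.0]]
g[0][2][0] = 81.0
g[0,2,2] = 72.0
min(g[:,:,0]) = -80.0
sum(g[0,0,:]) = -52.0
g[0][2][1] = 12.0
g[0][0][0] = -80.0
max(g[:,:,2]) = 72.0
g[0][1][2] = -56.0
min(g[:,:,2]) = -56.0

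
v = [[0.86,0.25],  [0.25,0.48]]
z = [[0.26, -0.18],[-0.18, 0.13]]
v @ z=[[0.18, -0.12], [-0.02, 0.02]]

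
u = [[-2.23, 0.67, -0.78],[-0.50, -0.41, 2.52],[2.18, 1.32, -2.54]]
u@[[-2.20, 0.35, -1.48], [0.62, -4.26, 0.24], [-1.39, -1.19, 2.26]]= [[6.41, -2.71, 1.70], [-2.66, -1.43, 6.34], [-0.45, -1.84, -8.65]]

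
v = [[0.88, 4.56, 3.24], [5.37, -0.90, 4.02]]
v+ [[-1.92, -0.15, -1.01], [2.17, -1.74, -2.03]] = [[-1.04,4.41,2.23], [7.54,-2.64,1.99]]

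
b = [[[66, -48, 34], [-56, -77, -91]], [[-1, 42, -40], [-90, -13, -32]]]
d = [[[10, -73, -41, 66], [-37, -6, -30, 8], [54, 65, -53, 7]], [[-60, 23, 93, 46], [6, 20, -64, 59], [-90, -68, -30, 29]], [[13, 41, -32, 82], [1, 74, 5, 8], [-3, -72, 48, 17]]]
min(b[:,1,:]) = -91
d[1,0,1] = 23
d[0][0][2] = -41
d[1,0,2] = 93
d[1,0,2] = 93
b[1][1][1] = -13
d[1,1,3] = 59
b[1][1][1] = -13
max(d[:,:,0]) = 54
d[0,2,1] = 65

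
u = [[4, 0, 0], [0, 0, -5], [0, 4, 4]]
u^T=[[4, 0, 0], [0, 0, 4], [0, -5, 4]]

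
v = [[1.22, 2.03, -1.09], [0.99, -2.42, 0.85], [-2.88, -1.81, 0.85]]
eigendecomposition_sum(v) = [[1.84, 0.95, -0.64], [-0.1, -0.05, 0.03], [-2.72, -1.4, 0.94]] + [[-0.04, -0.01, -0.02],  [-0.14, -0.06, -0.09],  [-0.31, -0.12, -0.20]] + [[-0.58, 1.10, -0.43], [1.23, -2.32, 0.91], [0.15, -0.28, 0.11]]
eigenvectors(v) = [[-0.56, -0.10, -0.43], [0.03, -0.41, 0.90], [0.83, -0.91, 0.11]]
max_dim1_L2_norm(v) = 3.51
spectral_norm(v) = 4.45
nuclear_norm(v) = 7.25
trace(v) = -0.35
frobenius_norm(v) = 5.16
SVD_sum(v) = [[1.44, 1.96, -0.91], [-0.87, -1.19, 0.55], [-1.81, -2.46, 1.14]] + [[-0.21, 0.13, -0.04], [1.87, -1.20, 0.36], [-1.07, 0.69, -0.21]] + [[-0.01, -0.06, -0.14], [-0.0, -0.03, -0.06], [-0.01, -0.03, -0.08]]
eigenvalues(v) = [2.73, -0.29, -2.78]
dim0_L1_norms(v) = [5.09, 6.26, 2.79]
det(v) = 2.24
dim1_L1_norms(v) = [4.34, 4.26, 5.54]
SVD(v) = [[-0.58, 0.1, 0.81], [0.35, -0.86, 0.36], [0.73, 0.49, 0.47]] @ diag([4.452904205838321, 2.6045630766480703, 0.1931199456010245]) @ [[-0.55, -0.76, 0.35], [-0.83, 0.53, -0.16], [-0.07, -0.38, -0.92]]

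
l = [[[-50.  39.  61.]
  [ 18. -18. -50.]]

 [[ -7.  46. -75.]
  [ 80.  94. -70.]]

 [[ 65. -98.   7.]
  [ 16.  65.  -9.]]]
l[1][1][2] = -70.0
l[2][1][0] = 16.0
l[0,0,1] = 39.0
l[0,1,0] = 18.0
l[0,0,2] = 61.0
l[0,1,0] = 18.0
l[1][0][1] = 46.0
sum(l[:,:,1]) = 128.0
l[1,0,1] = 46.0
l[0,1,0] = 18.0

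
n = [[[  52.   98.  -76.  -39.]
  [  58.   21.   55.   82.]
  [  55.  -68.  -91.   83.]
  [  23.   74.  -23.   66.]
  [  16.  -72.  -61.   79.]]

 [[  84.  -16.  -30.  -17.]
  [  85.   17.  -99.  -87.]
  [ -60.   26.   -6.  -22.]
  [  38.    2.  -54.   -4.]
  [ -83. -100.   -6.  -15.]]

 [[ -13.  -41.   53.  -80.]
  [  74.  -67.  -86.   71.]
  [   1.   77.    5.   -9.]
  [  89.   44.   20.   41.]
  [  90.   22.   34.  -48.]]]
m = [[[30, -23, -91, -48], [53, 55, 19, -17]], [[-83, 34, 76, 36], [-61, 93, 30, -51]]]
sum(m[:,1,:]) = 121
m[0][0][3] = -48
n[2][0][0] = -13.0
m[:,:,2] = [[-91, 19], [76, 30]]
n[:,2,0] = [55.0, -60.0, 1.0]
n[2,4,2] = 34.0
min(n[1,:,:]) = -100.0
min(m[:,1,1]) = 55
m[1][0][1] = 34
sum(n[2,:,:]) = 277.0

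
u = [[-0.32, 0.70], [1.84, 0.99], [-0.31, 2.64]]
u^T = [[-0.32,1.84,-0.31], [0.70,0.99,2.64]]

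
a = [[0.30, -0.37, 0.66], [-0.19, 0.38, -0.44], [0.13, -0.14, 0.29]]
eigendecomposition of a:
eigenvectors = [[-0.75, 0.90, 0.41], [0.58, -0.05, 0.84], [-0.31, -0.43, 0.35]]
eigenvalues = [0.86, 0.0, 0.1]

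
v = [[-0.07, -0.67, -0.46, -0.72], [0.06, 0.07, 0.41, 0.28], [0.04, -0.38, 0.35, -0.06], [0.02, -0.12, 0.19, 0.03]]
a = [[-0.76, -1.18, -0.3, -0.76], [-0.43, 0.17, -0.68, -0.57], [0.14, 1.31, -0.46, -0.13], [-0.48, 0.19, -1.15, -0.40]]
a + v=[[-0.83,-1.85,-0.76,-1.48], [-0.37,0.24,-0.27,-0.29], [0.18,0.93,-0.11,-0.19], [-0.46,0.07,-0.96,-0.37]]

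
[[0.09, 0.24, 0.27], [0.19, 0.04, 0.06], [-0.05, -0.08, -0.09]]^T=[[0.09, 0.19, -0.05],[0.24, 0.04, -0.08],[0.27, 0.06, -0.09]]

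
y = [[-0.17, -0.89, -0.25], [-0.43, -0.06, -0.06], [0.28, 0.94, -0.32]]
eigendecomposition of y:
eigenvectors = [[(0.78+0j), (0.14-0.37j), 0.14+0.37j],[-0.53+0.00j, (0.17-0.21j), 0.17+0.21j],[-0.33+0.00j, -0.88+0.00j, -0.88-0.00j]]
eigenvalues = [(0.54+0j), (-0.54+0.34j), (-0.54-0.34j)]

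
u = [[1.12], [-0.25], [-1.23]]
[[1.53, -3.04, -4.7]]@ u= [[8.25]]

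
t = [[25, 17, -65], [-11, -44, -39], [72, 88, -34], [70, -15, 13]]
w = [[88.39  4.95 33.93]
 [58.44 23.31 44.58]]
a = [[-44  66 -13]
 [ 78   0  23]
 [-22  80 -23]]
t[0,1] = 17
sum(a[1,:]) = 101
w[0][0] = 88.39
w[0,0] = 88.39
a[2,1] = 80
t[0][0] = 25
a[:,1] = [66, 0, 80]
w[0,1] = 4.95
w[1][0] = 58.44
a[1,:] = [78, 0, 23]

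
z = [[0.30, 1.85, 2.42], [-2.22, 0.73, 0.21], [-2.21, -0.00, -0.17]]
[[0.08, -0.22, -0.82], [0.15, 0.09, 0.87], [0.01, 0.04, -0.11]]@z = [[2.32, -0.01, 0.29], [-2.08, 0.34, 0.23], [0.16, 0.05, 0.05]]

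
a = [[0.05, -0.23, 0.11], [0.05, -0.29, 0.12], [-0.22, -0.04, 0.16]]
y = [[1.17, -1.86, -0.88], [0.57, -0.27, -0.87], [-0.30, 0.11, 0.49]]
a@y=[[-0.11, -0.02, 0.21], [-0.14, -0.0, 0.27], [-0.33, 0.44, 0.31]]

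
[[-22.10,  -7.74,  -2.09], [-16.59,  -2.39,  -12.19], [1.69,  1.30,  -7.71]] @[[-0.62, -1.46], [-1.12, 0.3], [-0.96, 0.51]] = [[24.38, 28.88], [24.66, 17.29], [4.9, -6.01]]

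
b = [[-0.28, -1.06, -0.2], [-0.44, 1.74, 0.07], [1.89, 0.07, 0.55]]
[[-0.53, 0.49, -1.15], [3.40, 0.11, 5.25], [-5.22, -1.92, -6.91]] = b@[[-1.92, -2.58, -3.41],[1.59, -0.81, 2.2],[-3.09, 5.47, -1.13]]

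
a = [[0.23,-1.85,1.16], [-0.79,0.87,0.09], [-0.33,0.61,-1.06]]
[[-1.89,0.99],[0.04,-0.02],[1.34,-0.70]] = a @ [[0.20, -0.1], [0.34, -0.18], [-1.13, 0.59]]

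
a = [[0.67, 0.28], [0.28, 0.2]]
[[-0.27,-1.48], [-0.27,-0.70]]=a @ [[0.36, -1.82], [-1.83, -0.93]]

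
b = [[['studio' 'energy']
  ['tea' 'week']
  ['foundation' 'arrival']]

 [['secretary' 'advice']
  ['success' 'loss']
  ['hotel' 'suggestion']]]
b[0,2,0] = 'foundation'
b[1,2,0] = 'hotel'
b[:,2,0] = ['foundation', 'hotel']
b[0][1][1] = 'week'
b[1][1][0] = 'success'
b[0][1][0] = 'tea'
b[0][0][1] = 'energy'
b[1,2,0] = 'hotel'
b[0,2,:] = ['foundation', 'arrival']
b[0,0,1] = 'energy'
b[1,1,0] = 'success'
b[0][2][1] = 'arrival'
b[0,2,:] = ['foundation', 'arrival']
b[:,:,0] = [['studio', 'tea', 'foundation'], ['secretary', 'success', 'hotel']]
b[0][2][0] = 'foundation'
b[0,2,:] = ['foundation', 'arrival']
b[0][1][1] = 'week'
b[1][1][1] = 'loss'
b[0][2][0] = 'foundation'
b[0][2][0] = 'foundation'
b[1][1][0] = 'success'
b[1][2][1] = 'suggestion'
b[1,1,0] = 'success'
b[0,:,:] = [['studio', 'energy'], ['tea', 'week'], ['foundation', 'arrival']]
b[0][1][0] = 'tea'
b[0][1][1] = 'week'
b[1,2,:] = ['hotel', 'suggestion']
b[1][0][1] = 'advice'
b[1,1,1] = 'loss'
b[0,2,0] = 'foundation'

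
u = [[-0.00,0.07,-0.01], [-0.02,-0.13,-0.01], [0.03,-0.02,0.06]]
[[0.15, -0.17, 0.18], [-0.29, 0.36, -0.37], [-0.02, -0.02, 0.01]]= u@[[-0.24, -1.73, 0.66], [2.24, -2.47, 2.65], [0.56, -0.23, 0.75]]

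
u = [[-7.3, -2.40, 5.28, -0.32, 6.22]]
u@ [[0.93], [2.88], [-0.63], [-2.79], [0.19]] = [[-14.95]]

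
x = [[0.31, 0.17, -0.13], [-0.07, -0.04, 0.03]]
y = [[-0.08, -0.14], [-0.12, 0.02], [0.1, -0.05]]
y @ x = [[-0.01, -0.01, 0.01], [-0.04, -0.02, 0.02], [0.03, 0.02, -0.01]]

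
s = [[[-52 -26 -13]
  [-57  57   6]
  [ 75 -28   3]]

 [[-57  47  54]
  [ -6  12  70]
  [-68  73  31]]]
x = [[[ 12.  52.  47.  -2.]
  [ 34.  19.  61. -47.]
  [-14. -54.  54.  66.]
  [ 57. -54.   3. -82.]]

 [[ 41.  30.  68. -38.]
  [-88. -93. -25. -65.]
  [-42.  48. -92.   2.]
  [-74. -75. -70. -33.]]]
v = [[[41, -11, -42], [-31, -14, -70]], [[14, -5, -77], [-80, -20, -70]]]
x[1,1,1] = -93.0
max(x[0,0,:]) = 52.0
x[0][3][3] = -82.0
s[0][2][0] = 75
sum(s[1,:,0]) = -131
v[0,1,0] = -31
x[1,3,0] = -74.0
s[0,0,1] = -26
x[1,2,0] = -42.0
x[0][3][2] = 3.0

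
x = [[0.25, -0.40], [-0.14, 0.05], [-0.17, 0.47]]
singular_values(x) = [0.69, 0.13]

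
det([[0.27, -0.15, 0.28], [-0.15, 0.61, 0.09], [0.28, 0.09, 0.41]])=0.001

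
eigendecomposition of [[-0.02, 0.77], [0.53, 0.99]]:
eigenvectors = [[-0.93, -0.50], [0.37, -0.86]]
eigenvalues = [-0.33, 1.3]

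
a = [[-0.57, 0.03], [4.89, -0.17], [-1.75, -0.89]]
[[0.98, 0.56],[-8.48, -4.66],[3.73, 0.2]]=a @ [[-1.76, -0.90], [-0.73, 1.55]]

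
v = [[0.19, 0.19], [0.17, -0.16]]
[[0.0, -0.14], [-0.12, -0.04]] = v@[[-0.35,-0.48], [0.37,-0.27]]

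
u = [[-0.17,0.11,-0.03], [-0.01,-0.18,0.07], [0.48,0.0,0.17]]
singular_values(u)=[0.54, 0.21, 0.06]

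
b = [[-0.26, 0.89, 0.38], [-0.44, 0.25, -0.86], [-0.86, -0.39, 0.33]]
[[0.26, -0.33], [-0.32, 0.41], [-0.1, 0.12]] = b@[[0.16, -0.20], [0.19, -0.24], [0.35, -0.44]]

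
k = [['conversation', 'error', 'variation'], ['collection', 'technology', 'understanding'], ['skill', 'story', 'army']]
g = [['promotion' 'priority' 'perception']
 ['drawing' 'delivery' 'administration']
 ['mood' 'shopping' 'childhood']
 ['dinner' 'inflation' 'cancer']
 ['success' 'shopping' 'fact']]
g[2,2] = 'childhood'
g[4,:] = ['success', 'shopping', 'fact']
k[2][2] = 'army'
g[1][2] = 'administration'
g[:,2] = ['perception', 'administration', 'childhood', 'cancer', 'fact']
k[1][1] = 'technology'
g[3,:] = ['dinner', 'inflation', 'cancer']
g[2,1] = 'shopping'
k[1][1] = 'technology'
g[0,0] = 'promotion'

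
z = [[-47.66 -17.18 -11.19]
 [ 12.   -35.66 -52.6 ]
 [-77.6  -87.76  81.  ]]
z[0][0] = -47.66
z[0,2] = -11.19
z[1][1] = -35.66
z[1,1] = -35.66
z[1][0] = 12.0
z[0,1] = -17.18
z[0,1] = -17.18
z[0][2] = -11.19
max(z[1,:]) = 12.0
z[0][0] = -47.66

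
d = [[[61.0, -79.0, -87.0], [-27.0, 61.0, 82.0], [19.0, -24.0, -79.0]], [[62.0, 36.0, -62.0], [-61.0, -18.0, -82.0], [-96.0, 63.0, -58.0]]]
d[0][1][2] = 82.0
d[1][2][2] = -58.0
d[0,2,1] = -24.0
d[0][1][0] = -27.0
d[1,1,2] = -82.0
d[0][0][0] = 61.0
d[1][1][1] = -18.0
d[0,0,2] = -87.0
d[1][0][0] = 62.0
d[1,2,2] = -58.0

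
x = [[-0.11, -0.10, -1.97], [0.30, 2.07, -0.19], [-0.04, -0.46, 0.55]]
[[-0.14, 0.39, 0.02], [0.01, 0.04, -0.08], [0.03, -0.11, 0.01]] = x @ [[-0.0, -0.00, 0.01], [0.01, 0.0, -0.04], [0.07, -0.2, -0.01]]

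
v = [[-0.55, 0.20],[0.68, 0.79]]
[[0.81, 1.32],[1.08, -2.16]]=v@[[-0.74, -2.58], [2.01, -0.51]]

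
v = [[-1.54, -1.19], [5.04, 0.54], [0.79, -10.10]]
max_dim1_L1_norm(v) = 10.89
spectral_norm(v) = 10.19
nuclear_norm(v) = 15.51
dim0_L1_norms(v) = [7.37, 11.83]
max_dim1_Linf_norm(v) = 10.1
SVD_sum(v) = [[0.05, -1.12], [-0.01, 0.31], [0.46, -10.12]] + [[-1.59,-0.07], [5.05,0.23], [0.33,0.02]]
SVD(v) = [[0.11, 0.30], [-0.03, -0.95], [0.99, -0.06]] @ diag([10.191815548491222, 5.314310475078829]) @ [[0.05, -1.00],[-1.00, -0.05]]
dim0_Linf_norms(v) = [5.04, 10.1]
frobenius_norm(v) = 11.49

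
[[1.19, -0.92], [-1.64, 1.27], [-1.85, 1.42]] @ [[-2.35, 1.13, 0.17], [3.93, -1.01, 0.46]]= [[-6.41, 2.27, -0.22], [8.85, -3.14, 0.31], [9.93, -3.52, 0.34]]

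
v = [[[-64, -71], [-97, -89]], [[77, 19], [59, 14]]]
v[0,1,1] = -89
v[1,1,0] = 59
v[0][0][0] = -64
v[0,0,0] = -64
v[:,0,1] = [-71, 19]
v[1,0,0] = 77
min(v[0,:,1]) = -89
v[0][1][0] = -97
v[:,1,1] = [-89, 14]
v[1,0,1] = 19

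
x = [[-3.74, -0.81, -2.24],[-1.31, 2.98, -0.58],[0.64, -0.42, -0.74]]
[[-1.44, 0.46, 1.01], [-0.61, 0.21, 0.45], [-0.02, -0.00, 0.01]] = x @ [[0.24, -0.08, -0.17], [-0.05, 0.02, 0.04], [0.26, -0.08, -0.18]]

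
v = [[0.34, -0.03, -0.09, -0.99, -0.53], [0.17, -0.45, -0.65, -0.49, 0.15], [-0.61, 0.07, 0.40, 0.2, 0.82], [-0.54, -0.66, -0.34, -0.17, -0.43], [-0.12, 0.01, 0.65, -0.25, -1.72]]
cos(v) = [[0.65, -0.28, 0.0, 0.04, -0.38], [-0.29, 0.78, -0.11, -0.0, 0.27], [0.29, 0.03, 0.72, -0.2, 0.27], [-0.02, -0.17, -0.07, 0.59, -0.25], [0.05, -0.06, 0.27, -0.25, -0.31]]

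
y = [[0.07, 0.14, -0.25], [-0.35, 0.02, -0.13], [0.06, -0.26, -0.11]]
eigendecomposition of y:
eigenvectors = [[-0.63+0.00j, (-0.63-0j), (0.28+0j)], [0.08-0.62j, (0.08+0.62j), (0.61+0j)], [0.22+0.39j, 0.22-0.39j, (0.75+0j)]]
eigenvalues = [(0.14+0.29j), (0.14-0.29j), (-0.3+0j)]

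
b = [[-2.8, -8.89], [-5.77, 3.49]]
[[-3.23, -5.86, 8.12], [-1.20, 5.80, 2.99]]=b@[[0.36,-0.51,-0.90], [0.25,0.82,-0.63]]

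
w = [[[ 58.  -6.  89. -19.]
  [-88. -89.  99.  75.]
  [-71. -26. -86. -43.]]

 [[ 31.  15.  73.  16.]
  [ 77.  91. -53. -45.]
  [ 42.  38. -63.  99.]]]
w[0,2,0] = -71.0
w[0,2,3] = -43.0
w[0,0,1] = -6.0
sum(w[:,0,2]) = 162.0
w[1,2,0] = 42.0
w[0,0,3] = -19.0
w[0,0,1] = -6.0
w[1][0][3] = 16.0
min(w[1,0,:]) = 15.0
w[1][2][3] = 99.0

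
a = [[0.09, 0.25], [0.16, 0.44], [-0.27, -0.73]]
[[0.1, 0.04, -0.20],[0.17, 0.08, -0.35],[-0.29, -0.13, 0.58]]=a@[[-0.64, 0.46, -0.47], [0.63, 0.01, -0.62]]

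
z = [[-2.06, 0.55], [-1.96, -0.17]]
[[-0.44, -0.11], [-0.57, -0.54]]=z @ [[0.27,  0.22], [0.22,  0.62]]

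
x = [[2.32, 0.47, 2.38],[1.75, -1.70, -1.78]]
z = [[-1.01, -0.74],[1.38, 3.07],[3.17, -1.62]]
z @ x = [[-3.64, 0.78, -1.09], [8.57, -4.57, -2.18], [4.52, 4.24, 10.43]]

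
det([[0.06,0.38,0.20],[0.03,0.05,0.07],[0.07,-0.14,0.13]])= -0.000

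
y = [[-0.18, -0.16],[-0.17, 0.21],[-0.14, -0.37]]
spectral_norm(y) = 0.47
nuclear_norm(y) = 0.73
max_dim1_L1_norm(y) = 0.51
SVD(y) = [[0.44, 0.48],[-0.32, 0.88],[0.84, 0.08]] @ diag([0.4700965260263281, 0.2578938855769516]) @ [[-0.31, -0.95], [-0.95, 0.31]]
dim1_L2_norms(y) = [0.24, 0.27, 0.4]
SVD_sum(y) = [[-0.06, -0.20], [0.05, 0.14], [-0.12, -0.38]] + [[-0.12, 0.04], [-0.22, 0.07], [-0.02, 0.01]]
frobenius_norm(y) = 0.54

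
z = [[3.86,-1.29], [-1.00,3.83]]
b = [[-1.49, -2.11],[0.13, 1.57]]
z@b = [[-5.92,  -10.17], [1.99,  8.12]]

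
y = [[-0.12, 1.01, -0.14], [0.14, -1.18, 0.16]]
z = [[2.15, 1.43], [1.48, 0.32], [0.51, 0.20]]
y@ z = [[1.17, 0.12], [-1.36, -0.15]]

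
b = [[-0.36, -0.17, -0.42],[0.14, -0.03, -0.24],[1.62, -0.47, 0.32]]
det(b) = 0.12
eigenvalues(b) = [(-0.15+0.72j), (-0.15-0.72j), (0.23+0j)]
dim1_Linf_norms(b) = [0.42, 0.24, 1.62]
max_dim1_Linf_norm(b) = 1.62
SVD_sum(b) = [[-0.37, 0.09, -0.09], [0.08, -0.02, 0.02], [1.62, -0.41, 0.38]] + [[0.03, -0.21, -0.36], [0.02, -0.12, -0.2], [0.01, -0.04, -0.07]] + [[-0.02, -0.06, 0.03], [0.04, 0.11, -0.06], [-0.01, -0.02, 0.01]]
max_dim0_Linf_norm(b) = 1.62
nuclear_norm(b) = 2.39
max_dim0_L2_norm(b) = 1.67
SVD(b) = [[-0.22, -0.86, 0.46], [0.05, -0.48, -0.88], [0.97, -0.17, 0.15]] @ diag([1.761313318069848, 0.48707848361917266, 0.14570499780388774]) @ [[0.94, -0.24, 0.22], [-0.08, 0.50, 0.86], [-0.32, -0.83, 0.45]]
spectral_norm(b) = 1.76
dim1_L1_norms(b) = [0.95, 0.41, 2.41]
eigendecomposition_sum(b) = [[-0.16+0.42j, (-0.12-0.15j), -0.20-0.00j], [(0.14+0.26j), -0.12-0.00j, -0.09+0.10j], [(0.75-0.05j), (-0.14+0.28j), (0.13+0.3j)]] + [[-0.16-0.42j, -0.12+0.15j, -0.20+0.00j], [(0.14-0.26j), -0.12+0.00j, (-0.09-0.1j)], [0.75+0.05j, -0.14-0.28j, (0.13-0.3j)]] + [[-0.05+0.00j, (0.07+0j), -0.02-0.00j], [-0.14+0.00j, 0.22+0.00j, (-0.07-0j)], [(0.12-0j), (-0.19-0j), (0.06+0j)]]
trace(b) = -0.07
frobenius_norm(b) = 1.83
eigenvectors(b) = [[0.20-0.45j,  (0.2+0.45j),  -0.25+0.00j], [(-0.13-0.29j),  (-0.13+0.29j),  (-0.73+0j)], [(-0.81+0j),  (-0.81-0j),  (0.64+0j)]]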